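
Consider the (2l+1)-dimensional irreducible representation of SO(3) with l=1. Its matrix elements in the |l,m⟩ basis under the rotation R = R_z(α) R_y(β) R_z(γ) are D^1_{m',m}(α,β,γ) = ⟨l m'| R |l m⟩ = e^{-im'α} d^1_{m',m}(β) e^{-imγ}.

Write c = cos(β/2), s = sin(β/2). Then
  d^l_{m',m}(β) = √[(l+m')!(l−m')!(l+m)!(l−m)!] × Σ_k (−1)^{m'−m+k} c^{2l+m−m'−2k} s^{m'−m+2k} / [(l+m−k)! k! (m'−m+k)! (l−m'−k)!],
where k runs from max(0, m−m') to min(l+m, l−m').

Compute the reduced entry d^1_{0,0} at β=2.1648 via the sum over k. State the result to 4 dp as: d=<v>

d^1_{0,0}(β=2.1648) via the finite sum:
Half-angle: c=0.469210, s=0.883086. N=√(1·1·1·1)=1.000000
k: max(0,(0)−(0))=0 … min(1+(0),1−(0))=1
  k=0: (−1)^0·1.0000/(1)·0.4692^2·0.8831^0 = +0.220158
  k=1: (−1)^1·1.0000/(1)·0.4692^0·0.8831^2 = -0.779842
d^1_{0,0}(2.1648) = +0.220158 -0.779842 = -0.559683

d=-0.5597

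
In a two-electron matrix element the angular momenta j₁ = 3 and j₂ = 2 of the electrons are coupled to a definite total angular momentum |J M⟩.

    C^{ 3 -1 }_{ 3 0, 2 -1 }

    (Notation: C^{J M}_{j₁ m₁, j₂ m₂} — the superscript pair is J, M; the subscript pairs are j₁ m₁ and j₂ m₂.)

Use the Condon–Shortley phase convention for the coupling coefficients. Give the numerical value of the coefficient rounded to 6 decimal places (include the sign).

-0.182574

√[7·2!4!2!/9! · 3!3!1!3!2!4!] = √(96/5)
  +(−1)^0/∏(0,2,3,1,1,1)! = 1/12  (running 1/12)
  +(−1)^1/∏(1,1,2,0,2,2)! = -1/8  (running -1/24)
⟨..|..⟩ = √(96/5)·(-1/24) = -0.182574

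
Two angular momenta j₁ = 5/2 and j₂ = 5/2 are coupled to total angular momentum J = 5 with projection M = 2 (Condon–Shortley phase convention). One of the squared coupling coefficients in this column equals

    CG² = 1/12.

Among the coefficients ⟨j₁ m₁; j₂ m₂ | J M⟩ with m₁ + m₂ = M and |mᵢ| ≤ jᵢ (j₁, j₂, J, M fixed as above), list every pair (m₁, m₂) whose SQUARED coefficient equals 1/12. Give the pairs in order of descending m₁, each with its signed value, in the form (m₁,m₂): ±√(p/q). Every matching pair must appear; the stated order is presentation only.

Admissible pairs with m₁+m₂ = M = 2: (-1/2,5/2), (1/2,3/2), (3/2,1/2), (5/2,-1/2)
  (m₁,m₂)=(5/2,-1/2): CG² = 1/12, CG = +√(1/12)   ← matches the target
  (m₁,m₂)=(3/2,1/2): CG² = 5/12, CG = +√(5/12)
  (m₁,m₂)=(1/2,3/2): CG² = 5/12, CG = +√(5/12)
  (m₁,m₂)=(-1/2,5/2): CG² = 1/12, CG = +√(1/12)   ← matches the target
Pairs with CG² = 1/12: (5/2,-1/2): +√(1/12); (-1/2,5/2): +√(1/12)

(5/2,-1/2): +√(1/12); (-1/2,5/2): +√(1/12)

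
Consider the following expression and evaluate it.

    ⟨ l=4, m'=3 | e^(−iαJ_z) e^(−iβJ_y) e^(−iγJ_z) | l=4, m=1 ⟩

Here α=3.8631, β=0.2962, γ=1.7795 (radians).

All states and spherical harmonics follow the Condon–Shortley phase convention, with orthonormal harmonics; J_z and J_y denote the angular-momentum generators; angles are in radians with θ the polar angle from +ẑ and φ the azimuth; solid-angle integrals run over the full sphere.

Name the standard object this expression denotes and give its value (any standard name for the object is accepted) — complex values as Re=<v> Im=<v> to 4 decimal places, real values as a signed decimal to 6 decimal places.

This is a Wigner D-matrix element — the rotation-matrix element ⟨l m'| R(α,β,γ) |l m⟩ in the angular-momentum basis.
Split into d^4_{3,1}(β=0.2962) × two z-phases.
With c≡cos(β/2)=0.989053 and s≡sin(β/2)=0.147559, N=[5040·1·120·6]^{1/2}=1904.940944
k∈{0,1} keeps every argument non-negative
  k=0: (−1)^2·1904.9409/(240)·0.9891^6·0.1476^2 = +0.161779
  k=1: (−1)^3·1904.9409/(144)·0.9891^4·0.1476^4 = -0.006002
d^4_{3,1}(0.2962) = +0.161779 -0.006002 = +0.155777
Attach z-rotation phases: D = e^{-i(3)(3.8631)}·(+0.155777)·e^{-i(1)(1.7795)} = +0.108259-0.112011i

Wigner D-matrix element, Re=0.1083 Im=-0.1120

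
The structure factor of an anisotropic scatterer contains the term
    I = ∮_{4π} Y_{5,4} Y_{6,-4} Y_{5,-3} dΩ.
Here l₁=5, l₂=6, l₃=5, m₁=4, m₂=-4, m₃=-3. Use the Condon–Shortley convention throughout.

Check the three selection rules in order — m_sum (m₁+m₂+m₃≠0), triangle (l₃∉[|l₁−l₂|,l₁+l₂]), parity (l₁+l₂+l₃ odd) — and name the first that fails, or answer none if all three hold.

azimuthal sum: 4 − 4 − 3 = -3  ✗
1 ≤ 5 ≤ 11 (triangle on l)
L = 5 + 6 + 5 = 16 (even)

m_sum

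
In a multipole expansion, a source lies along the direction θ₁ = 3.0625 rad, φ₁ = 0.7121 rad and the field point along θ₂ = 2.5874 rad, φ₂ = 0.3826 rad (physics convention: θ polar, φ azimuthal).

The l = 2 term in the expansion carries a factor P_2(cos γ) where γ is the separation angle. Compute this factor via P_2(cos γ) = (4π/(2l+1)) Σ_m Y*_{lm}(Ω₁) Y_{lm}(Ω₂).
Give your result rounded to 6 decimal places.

Addition theorem: P_2(cos γ) = (4π/5) Σ_m Y*_{lm}(Ω₁) Y_{lm}(Ω₂), m = −2…2:
  [-2]  conj(Y_{2,-2})(Ω₁) = +0.000352+0.002385i ; Y_{2,-2}(Ω₂) = +0.077157-0.074101i ; Δ = +0.000204+0.000158i
  [-1]  conj(Y_{2,-1})(Ω₁) = -0.046062-0.039760i ; Y_{2,-1}(Ω₂) = -0.320712+0.129064i ; Δ = +0.019904+0.006807i
  [+0]  conj(Y_{2,0})(Ω₁) = +0.624877-0.000000i ; Y_{2,0}(Ω₂) = +0.368743+0.000000i ; Δ = +0.230419+0.000000i
  [+1]  conj(Y_{2,1})(Ω₁) = +0.046062-0.039760i ; Y_{2,1}(Ω₂) = +0.320712+0.129064i ; Δ = +0.019904-0.006807i
  [+2]  conj(Y_{2,2})(Ω₁) = +0.000352-0.002385i ; Y_{2,2}(Ω₂) = +0.077157+0.074101i ; Δ = +0.000204-0.000158i
Σ over m = +0.270635-0.000000i; ×(4π/5) → +0.680181-0.000000i. Real part: 0.680181

0.680181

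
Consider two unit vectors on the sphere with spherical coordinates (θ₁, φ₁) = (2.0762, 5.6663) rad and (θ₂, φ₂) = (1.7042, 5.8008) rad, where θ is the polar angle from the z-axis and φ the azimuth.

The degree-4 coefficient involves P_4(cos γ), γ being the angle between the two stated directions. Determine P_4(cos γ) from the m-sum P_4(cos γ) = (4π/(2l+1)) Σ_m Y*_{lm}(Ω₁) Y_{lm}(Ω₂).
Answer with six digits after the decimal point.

0.360844

Expand P_4 via completeness: Σ_{m} conj(Y_{4,m}) at Ω₁ times Y_{4,m} at Ω₂ —
  [-4]  conj(Y_{4,-4})(Ω₁) = -0.202653-0.161894i ; Y_{4,-4}(Ω₂) = -0.149924+0.399829i ; Δ = +0.095112-0.056755i
  [-3]  conj(Y_{4,-3})(Ω₁) = +0.112132+0.390157i ; Y_{4,-3}(Ω₂) = -0.019989-0.160847i ; Δ = +0.060514-0.025835i
  [-2]  conj(Y_{4,-2})(Ω₁) = +0.054276-0.154900i ; Y_{4,-2}(Ω₂) = -0.163996-0.236639i ; Δ = -0.045557+0.012559i
  [-1]  conj(Y_{4,-1})(Ω₁) = +0.222182-0.157575i ; Y_{4,-1}(Ω₂) = +0.158905+0.083210i ; Δ = +0.048418-0.006552i
  [+0]  conj(Y_{4,0})(Ω₁) = -0.223116-0.000000i ; Y_{4,0}(Ω₂) = +0.262371+0.000000i ; Δ = -0.058539-0.000000i
  [+1]  conj(Y_{4,1})(Ω₁) = -0.222182-0.157575i ; Y_{4,1}(Ω₂) = -0.158905+0.083210i ; Δ = +0.048418+0.006552i
  [+2]  conj(Y_{4,2})(Ω₁) = +0.054276+0.154900i ; Y_{4,2}(Ω₂) = -0.163996+0.236639i ; Δ = -0.045557-0.012559i
  [+3]  conj(Y_{4,3})(Ω₁) = -0.112132+0.390157i ; Y_{4,3}(Ω₂) = +0.019989-0.160847i ; Δ = +0.060514+0.025835i
  [+4]  conj(Y_{4,4})(Ω₁) = -0.202653+0.161894i ; Y_{4,4}(Ω₂) = -0.149924-0.399829i ; Δ = +0.095112+0.056755i
Accumulated sum +0.258436+0.000000i; after 4π/(2l+1) scaling, +0.360844+0.000000i ⇒ P_4 = 0.360844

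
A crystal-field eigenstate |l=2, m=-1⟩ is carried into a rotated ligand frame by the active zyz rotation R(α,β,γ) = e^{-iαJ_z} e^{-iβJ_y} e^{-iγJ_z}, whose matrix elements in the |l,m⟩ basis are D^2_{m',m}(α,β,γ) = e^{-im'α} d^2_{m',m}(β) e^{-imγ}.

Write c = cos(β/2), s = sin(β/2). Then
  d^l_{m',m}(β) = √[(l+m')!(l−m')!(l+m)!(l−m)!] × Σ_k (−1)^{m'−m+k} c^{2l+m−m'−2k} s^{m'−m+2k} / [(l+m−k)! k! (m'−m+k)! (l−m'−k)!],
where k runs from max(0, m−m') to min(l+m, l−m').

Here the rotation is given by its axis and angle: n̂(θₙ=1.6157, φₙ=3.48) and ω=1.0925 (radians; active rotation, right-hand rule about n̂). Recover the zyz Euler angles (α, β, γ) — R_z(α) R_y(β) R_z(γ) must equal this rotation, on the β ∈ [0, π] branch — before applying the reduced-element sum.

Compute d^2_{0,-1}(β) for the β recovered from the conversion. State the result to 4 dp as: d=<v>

d=-0.5013

Axis–angle → zyz. n̂ = (sinθₙcosφₙ, sinθₙsinφₙ, cosθₙ) = (-0.942334, -0.331651, -0.044889), ω = 1.0925.
R = I cosω + sinω [n̂]ₓ + (1−cosω) n̂n̂ᵀ gives
  R = [+0.939546, +0.208531, -0.271602; +0.128829, +0.519634, +0.844621; +0.317264, -0.828550, +0.461355]
β = atan2(√(R₁₃²+R₂₃²), R₃₃) = 1.091275; α = atan2(R₂₃, R₁₃) mod 2π = 1.881920; γ = atan2(R₃₂, −R₃₁) mod 2π = 4.346698
d^2_{0,-1}(β=1.0913) via the finite sum:
Half-angle: c=0.854797, s=0.518963. N=√(2·2·1·6)=4.898979
Admissible k: 0..1 (factorial args all ≥0)
  k=0: (−1)^1·4.8990/(2)·0.8548^3·0.5190^1 = -0.793964
  k=1: (−1)^2·4.8990/(2)·0.8548^1·0.5190^3 = +0.292649
d^2_{0,-1}(1.0913) = -0.793964 +0.292649 = -0.501314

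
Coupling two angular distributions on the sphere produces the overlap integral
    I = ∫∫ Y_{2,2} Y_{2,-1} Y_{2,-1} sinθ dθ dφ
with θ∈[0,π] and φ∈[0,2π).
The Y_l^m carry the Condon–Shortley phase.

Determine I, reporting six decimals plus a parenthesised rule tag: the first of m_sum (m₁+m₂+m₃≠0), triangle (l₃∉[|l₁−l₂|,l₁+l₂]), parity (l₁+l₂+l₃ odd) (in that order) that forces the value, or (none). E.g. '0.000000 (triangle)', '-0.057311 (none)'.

m-sum 0 ✓  L=6 even ✓  0≤2≤4 ✓
Π(2lᵢ+1) = 5×5×5 = 125
triangle coeff Δ(2,2,2) = 1/630
Σ_t [0,2]: t=0:+1/8 t=1:−1/1 t=2:+1/8 = -3/4
(3j)²=2/35 [(2 2 2; 0 0 0)], sign=-1
Σ_t [0,0]: t=0:+1/4 = 1/4
(3j)²=3/35 [(2 2 2; 2 -1 -1)], sign=-1
⇒ 4πI² = 30/49
I = (+1)√(30/49/(4π)) = 0.22072812
No selection rule forces the value: the integral is nonzero (none).

0.220728 (none)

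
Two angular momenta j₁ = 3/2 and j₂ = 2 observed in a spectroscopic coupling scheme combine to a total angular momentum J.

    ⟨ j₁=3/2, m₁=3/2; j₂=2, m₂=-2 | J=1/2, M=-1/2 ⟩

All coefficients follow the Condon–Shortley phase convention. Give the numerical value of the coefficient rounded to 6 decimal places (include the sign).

j₁+j₂−J=3  J+j₁−j₂=0  J−j₁+j₂=1  j₁+j₂+J+1=5
(j₁±m₁, j₂±m₂, J±M) = (3,0,0,4,0,1)
P² = 72/5
sum k=0..0:
  [0] +1/6 = 1/6
S = 1/6
C² = P²·S² = 2/5 ; C = +0.632456

+0.632456  (= +√(2/5))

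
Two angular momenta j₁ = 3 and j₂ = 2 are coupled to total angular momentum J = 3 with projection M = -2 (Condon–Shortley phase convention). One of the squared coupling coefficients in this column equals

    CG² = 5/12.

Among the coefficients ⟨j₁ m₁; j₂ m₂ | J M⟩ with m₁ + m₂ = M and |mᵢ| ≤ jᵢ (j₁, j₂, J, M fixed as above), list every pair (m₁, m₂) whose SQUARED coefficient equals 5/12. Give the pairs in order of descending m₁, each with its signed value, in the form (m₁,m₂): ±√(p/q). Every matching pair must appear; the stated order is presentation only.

(-3,1): +√(5/12)

Admissible pairs with m₁+m₂ = M = -2: (-3,1), (-2,0), (-1,-1), (0,-2)
  (m₁,m₂)=(0,-2): CG² = 1/3, CG = +√(1/3)
  (m₁,m₂)=(-1,-1): CG² = 1/4, CG = −√(1/4)
  (m₁,m₂)=(-2,0): CG² = 0/1, CG = 0
  (m₁,m₂)=(-3,1): CG² = 5/12, CG = +√(5/12)   ← matches the target
Pairs with CG² = 5/12: (-3,1): +√(5/12)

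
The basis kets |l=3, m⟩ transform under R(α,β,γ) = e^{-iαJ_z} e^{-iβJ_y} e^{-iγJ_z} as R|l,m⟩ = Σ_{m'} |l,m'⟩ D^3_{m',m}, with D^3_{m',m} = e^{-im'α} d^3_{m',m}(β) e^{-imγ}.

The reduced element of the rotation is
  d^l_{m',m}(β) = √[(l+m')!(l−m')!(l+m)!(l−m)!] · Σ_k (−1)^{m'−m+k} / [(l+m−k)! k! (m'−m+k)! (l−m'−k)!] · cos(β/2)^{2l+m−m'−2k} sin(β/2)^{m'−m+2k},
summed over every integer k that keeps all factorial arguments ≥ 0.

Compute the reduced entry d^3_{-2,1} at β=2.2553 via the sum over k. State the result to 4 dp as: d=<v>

d^3_{-2,1}(β=2.2553) via the finite sum:
c=cos(2.255300/2)=0.428784, s=sin(2.255300/2)=0.903407; N=√[1·120·24·2]=75.894664
k∈{3,4} keeps every argument non-negative
  k=3: (−1)^0·75.8947/(12)·0.4288^3·0.9034^3 = +0.367617
  k=4: (−1)^1·75.8947/(24)·0.4288^1·0.9034^5 = -0.815936
d^3_{-2,1}(2.2553) = +0.367617 -0.815936 = -0.448318

d=-0.4483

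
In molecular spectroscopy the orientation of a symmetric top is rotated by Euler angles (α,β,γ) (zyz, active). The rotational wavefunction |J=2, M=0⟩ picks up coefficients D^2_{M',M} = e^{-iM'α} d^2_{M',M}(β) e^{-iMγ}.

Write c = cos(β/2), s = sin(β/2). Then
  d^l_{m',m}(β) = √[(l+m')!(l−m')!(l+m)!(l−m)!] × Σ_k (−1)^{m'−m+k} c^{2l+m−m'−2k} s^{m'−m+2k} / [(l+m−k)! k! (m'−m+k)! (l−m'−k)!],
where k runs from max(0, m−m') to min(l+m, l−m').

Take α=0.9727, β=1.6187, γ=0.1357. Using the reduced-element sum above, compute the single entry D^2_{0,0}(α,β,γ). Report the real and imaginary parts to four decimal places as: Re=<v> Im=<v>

Re=-0.4966 Im=0.0000

Split into d^2_{0,0}(β=1.6187) × two z-phases.
With c≡cos(β/2)=0.689969 and s≡sin(β/2)=0.723839, N=[2·2·2·2]^{1/2}=4.000000
Admissible k: 0..2 (factorial args all ≥0)
  k=0: (−1)^0·4.0000/(4)·0.6900^4·0.7238^0 = +0.226631
  k=1: (−1)^1·4.0000/(1)·0.6900^2·0.7238^2 = -0.997707
  k=2: (−1)^2·4.0000/(4)·0.6900^0·0.7238^4 = +0.274516
d^2_{0,0}(1.6187) = +0.226631 -0.997707 +0.274516 = -0.496560
D = (+1.000000+0.000000i)·(-0.496560)·(+1.000000+0.000000i) = -0.496560+0.000000i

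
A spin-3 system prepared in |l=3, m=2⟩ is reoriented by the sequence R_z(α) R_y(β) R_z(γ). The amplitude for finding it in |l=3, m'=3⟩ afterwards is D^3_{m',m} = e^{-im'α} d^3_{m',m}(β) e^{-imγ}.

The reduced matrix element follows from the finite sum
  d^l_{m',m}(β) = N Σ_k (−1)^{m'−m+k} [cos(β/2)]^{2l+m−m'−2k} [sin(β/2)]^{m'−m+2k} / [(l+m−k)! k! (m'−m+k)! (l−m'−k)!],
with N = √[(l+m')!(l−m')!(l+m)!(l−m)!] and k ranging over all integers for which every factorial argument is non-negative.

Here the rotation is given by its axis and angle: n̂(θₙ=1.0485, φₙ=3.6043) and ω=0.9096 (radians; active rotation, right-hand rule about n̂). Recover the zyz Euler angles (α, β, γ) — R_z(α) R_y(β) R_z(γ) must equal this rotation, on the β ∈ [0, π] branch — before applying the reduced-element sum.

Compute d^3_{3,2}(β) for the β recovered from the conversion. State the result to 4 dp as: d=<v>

Axis–angle → zyz. n̂ = (sinθₙcosφₙ, sinθₙsinφₙ, cosθₙ) = (-0.775543, -0.386860, +0.498872), ω = 0.9096.
R = I cosω + sinω [n̂]ₓ + (1−cosω) n̂n̂ᵀ gives
  R = [+0.846190, -0.277947, -0.454651; +0.509530, +0.671821, +0.537620; +0.156014, -0.686587, +0.710111]
β = atan2(√(R₁₃²+R₂₃²), R₃₃) = 0.781140; α = atan2(R₂₃, R₁₃) mod 2π = 2.272773; γ = atan2(R₃₂, −R₃₁) mod 2π = 4.488951
d^3_{3,2}(β=0.7811) via the finite sum:
c=cos(0.781140/2)=0.924692, s=sin(0.781140/2)=0.380716; N=√[720·1·120·1]=293.938769
k∈{0} keeps every argument non-negative
  k=0: (−1)^1·293.9388/(120)·0.9247^5·0.3807^1 = -0.630467
d^3_{3,2}(0.7811) = -0.630467

d=-0.6305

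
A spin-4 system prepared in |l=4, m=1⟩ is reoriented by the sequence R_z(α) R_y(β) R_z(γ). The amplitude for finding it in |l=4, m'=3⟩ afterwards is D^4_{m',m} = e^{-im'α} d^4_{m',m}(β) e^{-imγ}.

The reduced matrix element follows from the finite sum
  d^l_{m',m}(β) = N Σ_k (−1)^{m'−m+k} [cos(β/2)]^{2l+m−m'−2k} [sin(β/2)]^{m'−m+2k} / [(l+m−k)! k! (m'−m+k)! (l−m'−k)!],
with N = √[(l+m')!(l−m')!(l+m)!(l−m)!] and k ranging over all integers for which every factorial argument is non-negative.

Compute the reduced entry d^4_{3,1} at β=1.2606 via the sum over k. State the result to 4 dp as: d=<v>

d=0.0865

d^4_{3,1}(β=1.2606) via the finite sum:
With c≡cos(β/2)=0.807851 and s≡sin(β/2)=0.589387, N=[5040·1·120·6]^{1/2}=1904.940944
The bounds max(0,m−m')=0 and min(l+m,l−m')=1 give 2 terms
  k=0: (−1)^2·1904.9409/(240)·0.8079^6·0.5894^2 = +0.766405
  k=1: (−1)^3·1904.9409/(144)·0.8079^4·0.5894^4 = -0.679902
d^4_{3,1}(1.2606) = +0.766405 -0.679902 = +0.086503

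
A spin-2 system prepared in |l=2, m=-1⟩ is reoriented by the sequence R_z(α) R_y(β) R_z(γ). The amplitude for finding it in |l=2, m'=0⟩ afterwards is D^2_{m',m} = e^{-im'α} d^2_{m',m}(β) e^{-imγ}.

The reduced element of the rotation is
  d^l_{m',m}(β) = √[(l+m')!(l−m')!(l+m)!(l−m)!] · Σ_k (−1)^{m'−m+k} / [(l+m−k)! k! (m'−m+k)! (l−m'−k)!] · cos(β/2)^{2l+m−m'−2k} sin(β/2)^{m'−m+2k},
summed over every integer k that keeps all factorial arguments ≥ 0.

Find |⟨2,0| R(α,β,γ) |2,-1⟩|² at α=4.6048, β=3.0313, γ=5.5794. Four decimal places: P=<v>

P=0.0180

Split into d^2_{0,-1}(β=3.0313) × two z-phases.
With c≡cos(β/2)=0.055118 and s≡sin(β/2)=0.998480, N=[2·2·1·6]^{1/2}=4.898979
Admissible k: 0..1 (factorial args all ≥0)
  k=0: (−1)^1·4.8990/(2)·0.0551^3·0.9985^1 = -0.000410
  k=1: (−1)^2·4.8990/(2)·0.0551^1·0.9985^3 = +0.134397
d^2_{0,-1}(3.0313) = -0.000410 +0.134397 = +0.133988
|D^2_{0,-1}|² = |d^2_{0,-1}(β)|² = (+0.133988)² = 0.017953 (the z-rotation phases have unit modulus)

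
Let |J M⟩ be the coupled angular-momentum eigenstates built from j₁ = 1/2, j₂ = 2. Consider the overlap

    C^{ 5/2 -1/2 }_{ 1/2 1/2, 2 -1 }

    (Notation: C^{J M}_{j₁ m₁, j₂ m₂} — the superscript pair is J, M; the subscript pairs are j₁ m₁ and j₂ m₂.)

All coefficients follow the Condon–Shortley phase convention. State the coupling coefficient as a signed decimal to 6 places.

triangle: 0!·1!·4!/6! = 24/720
(j±m)!: 1!·0!·1!·3!·2!·3! = 72
prefactor² = (2J+1)·Δ·N² = 72/5
  k=0: +1/(0!·0!·0!·1!·1!·3!) = 1/6
Σ = 1/6  ⇒  CG² = 72/5·(1/6)² = 2/5
CG = +√(2/5) = +0.632456

+√(2/5) = +0.632456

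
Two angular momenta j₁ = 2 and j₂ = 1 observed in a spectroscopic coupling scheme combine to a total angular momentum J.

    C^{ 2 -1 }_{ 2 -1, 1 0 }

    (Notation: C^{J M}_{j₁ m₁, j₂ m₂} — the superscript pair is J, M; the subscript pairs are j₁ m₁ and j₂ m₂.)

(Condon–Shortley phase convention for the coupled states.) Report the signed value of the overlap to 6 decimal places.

−√(1/6) = -0.408248

triangle: 1!*3!*1!/6! = 6/720
(j±m)!: 1!*3!*1!*1!*1!*3! = 36
prefactor² = (2J+1)*Δ*N² = 3/2
  k=0: +1/(0!*1!*3!*1!*0!*0!) = 1/6
  k=1: −1/(1!*0!*2!*0!*1!*1!) = -1/2
Σ = -1/3  ⇒  CG² = 3/2*(-1/3)² = 1/6
CG = −√(1/6) = -0.408248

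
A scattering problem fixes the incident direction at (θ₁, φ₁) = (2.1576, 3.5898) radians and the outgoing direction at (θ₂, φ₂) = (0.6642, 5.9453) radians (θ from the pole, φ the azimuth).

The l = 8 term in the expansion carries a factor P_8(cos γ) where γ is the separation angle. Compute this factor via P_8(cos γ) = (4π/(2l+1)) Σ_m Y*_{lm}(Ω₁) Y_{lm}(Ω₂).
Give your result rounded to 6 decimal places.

-0.010151

Term-by-term m-sum for l=8 (normalisation 4π/17 = 0.739198):
  term(m=-8) = 0.00128 + 0.00001j   from Y*(Ω₁)=-0.10761 - 0.05119j, Y(Ω₂)=-0.00973 + 0.00456j
  term(m=-7) = 0.01236 - 0.01224j   from Y*(Ω₁)=-0.31694 + 0.00131j, Y(Ω₂)=-0.03917 + 0.03847j
  term(m=-6) = 0.00032 - 0.07742j   from Y*(Ω₁)=-0.40622 + 0.19741j, Y(Ω₂)=-0.07557 + 0.15386j
  term(m=-5) = -0.07292 - 0.07343j   from Y*(Ω₁)=-0.17903 + 0.22587j, Y(Ω₂)=-0.04249 + 0.35652j
  term(m=-4) = 0.06754 + 0.00019j   from Y*(Ω₁)=0.03086 - 0.13670j, Y(Ω₂)=0.10483 + 0.47041j
  term(m=-3) = 0.07790 - 0.07758j   from Y*(Ω₁)=-0.08175 - 0.35527j, Y(Ω₂)=0.15946 + 0.25596j
  term(m=-2) = -0.00001 + 0.00795j   from Y*(Ω₁)=-0.02836 - 0.03547j, Y(Ω₂)=-0.13655 - 0.10947j
  term(m=-1) = -0.09590 - 0.09604j   from Y*(Ω₁)=0.30601 + 0.14714j, Y(Ω₂)=-0.37711 - 0.13250j
  term(m=+0) = 0.00512 + 0.00000j   from Y*(Ω₁)=0.09799 + 0.00000j, Y(Ω₂)=0.05223 + 0.00000j
  term(m=+1) = -0.09590 + 0.09604j   from Y*(Ω₁)=-0.30601 + 0.14714j, Y(Ω₂)=0.37711 - 0.13250j
  term(m=+2) = -0.00001 - 0.00795j   from Y*(Ω₁)=-0.02836 + 0.03547j, Y(Ω₂)=-0.13655 + 0.10947j
  term(m=+3) = 0.07790 + 0.07758j   from Y*(Ω₁)=0.08175 - 0.35527j, Y(Ω₂)=-0.15946 + 0.25596j
  term(m=+4) = 0.06754 - 0.00019j   from Y*(Ω₁)=0.03086 + 0.13670j, Y(Ω₂)=0.10483 - 0.47041j
  term(m=+5) = -0.07292 + 0.07343j   from Y*(Ω₁)=0.17903 + 0.22587j, Y(Ω₂)=0.04249 + 0.35652j
  term(m=+6) = 0.00032 + 0.07742j   from Y*(Ω₁)=-0.40622 - 0.19741j, Y(Ω₂)=-0.07557 - 0.15386j
  term(m=+7) = 0.01236 + 0.01224j   from Y*(Ω₁)=0.31694 + 0.00131j, Y(Ω₂)=0.03917 + 0.03847j
  term(m=+8) = 0.00128 - 0.00001j   from Y*(Ω₁)=-0.10761 + 0.05119j, Y(Ω₂)=-0.00973 - 0.00456j
Accumulated sum -0.01373 + 0.00000j; after 4π/(2l+1) scaling, -0.01015 + 0.00000j ⇒ P_8 = -0.010151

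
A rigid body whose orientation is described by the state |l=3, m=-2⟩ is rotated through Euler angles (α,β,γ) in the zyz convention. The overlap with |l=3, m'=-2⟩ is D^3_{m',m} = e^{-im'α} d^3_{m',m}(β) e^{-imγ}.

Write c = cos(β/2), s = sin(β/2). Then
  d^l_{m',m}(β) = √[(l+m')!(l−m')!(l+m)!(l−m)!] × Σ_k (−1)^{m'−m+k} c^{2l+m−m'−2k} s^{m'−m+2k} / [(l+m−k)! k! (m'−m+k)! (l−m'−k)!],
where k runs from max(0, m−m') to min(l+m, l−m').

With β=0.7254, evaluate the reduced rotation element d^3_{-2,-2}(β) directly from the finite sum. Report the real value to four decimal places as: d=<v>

d=0.1870

d^3_{-2,-2}(β=0.7254) via the finite sum:
With c≡cos(β/2)=0.934942 and s≡sin(β/2)=0.354800, N=[1·120·1·120]^{1/2}=120.000000
k: max(0,(-2)−(-2))=0 … min(3+(-2),3−(-2))=1
  k=0: (−1)^0·120.0000/(120)·0.9349^6·0.3548^0 = +0.667896
  k=1: (−1)^1·120.0000/(24)·0.9349^4·0.3548^2 = -0.480924
d^3_{-2,-2}(0.7254) = +0.667896 -0.480924 = +0.186972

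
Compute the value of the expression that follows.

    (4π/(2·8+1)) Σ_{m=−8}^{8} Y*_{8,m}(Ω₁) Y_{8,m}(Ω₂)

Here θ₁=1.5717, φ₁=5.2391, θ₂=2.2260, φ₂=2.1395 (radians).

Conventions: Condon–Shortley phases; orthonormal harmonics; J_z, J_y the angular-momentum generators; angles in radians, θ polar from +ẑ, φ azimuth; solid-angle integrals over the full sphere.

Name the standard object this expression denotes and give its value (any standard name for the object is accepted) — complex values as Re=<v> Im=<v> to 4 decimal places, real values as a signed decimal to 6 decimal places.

This sum is the spherical-harmonic addition theorem: it equals the Legendre polynomial P_l(cos γ) of the angle γ between the two directions.
Summing Y*_{l m}(θ₁,φ₁)·Y_{l m}(θ₂,φ₂) over m ∈ [−8, 8]; prefactor 4π/(2·8+1) = 0.739198:
  term(m=-8) = +0.039193-0.013685i   from Y*(Ω₁)=-0.246521-0.452651i, Y(Ω₂)=-0.013051+0.079477i
  term(m=-7) = -0.000441+0.000134i   from Y*(Ω₁)=-0.000966+0.001593i, Y(Ω₂)=+0.184240+0.165366i
  term(m=-6) = -0.155817+0.040111i   from Y*(Ω₁)=-0.376345-0.007028i, Y(Ω₂)=+0.411892-0.114274i
  term(m=-5) = +0.000860-0.000183i   from Y*(Ω₁)=+0.001072+0.001926i, Y(Ω₂)=+0.117173-0.381387i
  term(m=-4) = +0.013680-0.002320i   from Y*(Ω₁)=-0.172776+0.290834i, Y(Ω₂)=-0.026549-0.031264i
  term(m=-3) = +0.000796-0.000101i   from Y*(Ω₁)=+0.002368+0.000022i, Y(Ω₂)=+0.335781-0.045716i
  term(m=-2) = +0.074383-0.006262i   from Y*(Ω₁)=+0.159528+0.280326i, Y(Ω₂)=+0.097190-0.210036i
  term(m=-1) = +0.000595-0.000025i   from Y*(Ω₁)=+0.001226-0.002108i, Y(Ω₂)=+0.131419+0.205618i
  term(m=+0) = +0.086629+0.000000i   from Y*(Ω₁)=+0.318028-0.000000i, Y(Ω₂)=+0.272396+0.000000i
  term(m=+1) = +0.000595+0.000025i   from Y*(Ω₁)=-0.001226-0.002108i, Y(Ω₂)=-0.131419+0.205618i
  term(m=+2) = +0.074383+0.006262i   from Y*(Ω₁)=+0.159528-0.280326i, Y(Ω₂)=+0.097190+0.210036i
  term(m=+3) = +0.000796+0.000101i   from Y*(Ω₁)=-0.002368+0.000022i, Y(Ω₂)=-0.335781-0.045716i
  term(m=+4) = +0.013680+0.002320i   from Y*(Ω₁)=-0.172776-0.290834i, Y(Ω₂)=-0.026549+0.031264i
  term(m=+5) = +0.000860+0.000183i   from Y*(Ω₁)=-0.001072+0.001926i, Y(Ω₂)=-0.117173-0.381387i
  term(m=+6) = -0.155817-0.040111i   from Y*(Ω₁)=-0.376345+0.007028i, Y(Ω₂)=+0.411892+0.114274i
  term(m=+7) = -0.000441-0.000134i   from Y*(Ω₁)=+0.000966+0.001593i, Y(Ω₂)=-0.184240+0.165366i
  term(m=+8) = +0.039193+0.013685i   from Y*(Ω₁)=-0.246521+0.452651i, Y(Ω₂)=-0.013051-0.079477i
Accumulated sum +0.033126+0.000000i; after 4π/(2l+1) scaling, +0.024486+0.000000i ⇒ P_8 = 0.024486

Legendre polynomial (addition theorem), +0.024486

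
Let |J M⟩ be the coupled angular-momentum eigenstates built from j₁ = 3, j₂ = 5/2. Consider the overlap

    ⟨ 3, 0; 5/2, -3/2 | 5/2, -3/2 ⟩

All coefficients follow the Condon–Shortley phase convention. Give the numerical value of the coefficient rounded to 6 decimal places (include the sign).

j₁+j₂−J=3  J+j₁−j₂=3  J−j₁+j₂=2  j₁+j₂+J+1=9
(j₁±m₁, j₂±m₂, J±M) = (3,3,1,4,1,4)
P² = 864/35
sum k=0..1:
  [0] +1/36 = 1/36
  [1] −1/8 = -1/8
S = -7/72
C² = P²·S² = 7/30 ; C = -0.483046

−√(7/30) ≈ -0.483046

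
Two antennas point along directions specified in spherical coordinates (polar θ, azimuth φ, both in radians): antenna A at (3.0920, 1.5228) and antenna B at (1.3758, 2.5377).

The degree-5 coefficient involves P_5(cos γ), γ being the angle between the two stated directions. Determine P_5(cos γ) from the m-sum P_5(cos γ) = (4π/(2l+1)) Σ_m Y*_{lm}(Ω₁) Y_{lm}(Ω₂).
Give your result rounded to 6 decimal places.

Summing Y*_{l m}(θ₁,φ₁)·Y_{l m}(θ₂,φ₂) over m ∈ [−5, 5]; prefactor 4π/(2·5+1) = 1.142397:
  term(m=-5) = (0.000000, 0.000000)   from Y*(Ω₁)=(0.000000, 0.000000), Y(Ω₂)=(0.418646, -0.051385)
  term(m=-4) = (0.000001, -0.000002)   from Y*(Ω₁)=(-0.000009, 0.000002), Y(Ω₂)=(-0.197003, 0.174895)
  term(m=-3) = (0.000072, 0.000007)   from Y*(Ω₁)=(-0.000048, -0.000333), Y(Ω₂)=(-0.051594, 0.210029)
  term(m=-2) = (-0.001030, -0.002084)   from Y*(Ω₁)=(0.008250, -0.000794), Y(Ω₂)=(-0.099588, -0.262180)
  term(m=-1) = (0.010523, -0.016939)   from Y*(Ω₁)=(0.006042, 0.125781), Y(Ω₂)=(-0.130349, -0.089924)
  term(m=+0) = (-0.259333, -0.000000)   from Y*(Ω₁)=(-0.918422, -0.000000), Y(Ω₂)=(0.282368, 0.000000)
  term(m=+1) = (0.010523, 0.016939)   from Y*(Ω₁)=(-0.006042, 0.125781), Y(Ω₂)=(0.130349, -0.089924)
  term(m=+2) = (-0.001030, 0.002084)   from Y*(Ω₁)=(0.008250, 0.000794), Y(Ω₂)=(-0.099588, 0.262180)
  term(m=+3) = (0.000072, -0.000007)   from Y*(Ω₁)=(0.000048, -0.000333), Y(Ω₂)=(0.051594, 0.210029)
  term(m=+4) = (0.000001, 0.000002)   from Y*(Ω₁)=(-0.000009, -0.000002), Y(Ω₂)=(-0.197003, -0.174895)
  term(m=+5) = (0.000000, -0.000000)   from Y*(Ω₁)=(-0.000000, 0.000000), Y(Ω₂)=(-0.418646, -0.051385)
Total Σ_m = (-0.240199, -0.000000). Multiply by 1.142397: (-0.274402, -0.000000). P_5(cos γ) = -0.274402

-0.274402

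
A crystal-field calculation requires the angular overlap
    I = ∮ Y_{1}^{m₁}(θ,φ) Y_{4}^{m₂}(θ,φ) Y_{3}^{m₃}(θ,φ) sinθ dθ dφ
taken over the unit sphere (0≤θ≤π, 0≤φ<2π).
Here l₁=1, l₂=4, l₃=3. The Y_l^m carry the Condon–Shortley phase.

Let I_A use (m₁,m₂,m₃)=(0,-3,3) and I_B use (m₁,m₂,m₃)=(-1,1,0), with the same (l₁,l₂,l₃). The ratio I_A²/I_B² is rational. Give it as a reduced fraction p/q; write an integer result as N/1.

Same 1,4,3: normalisation and zero-m 3j drop out of the ratio.
A: Δ: 2! 0! 6! / 9! → 1/252; sum: t=1:−1/720 = -1/720; 3j²(1 4 3; 0 -3 3) = Δ·Π!·Σ² = 1/36  (sign -1)
B: Δ: 2! 0! 6! / 9! → 1/252; sum: t=2:+1/72 = 1/72; 3j²(1 4 3; -1 1 0) = Δ·Π!·Σ² = 5/126  (sign -1)
I_A²/I_B² = (1/36)/(5/126) = 7/10

7/10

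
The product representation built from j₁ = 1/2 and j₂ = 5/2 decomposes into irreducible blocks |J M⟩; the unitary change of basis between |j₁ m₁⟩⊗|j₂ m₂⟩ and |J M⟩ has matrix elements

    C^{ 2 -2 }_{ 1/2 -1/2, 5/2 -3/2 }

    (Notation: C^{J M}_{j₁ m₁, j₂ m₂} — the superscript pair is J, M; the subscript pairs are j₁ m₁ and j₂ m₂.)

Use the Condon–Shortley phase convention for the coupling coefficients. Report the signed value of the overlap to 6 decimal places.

triangle: 1!·0!·4!/6! = 24/720
(j±m)!: 0!·1!·1!·4!·0!·4! = 576
prefactor² = (2J+1)·Δ·N² = 96
  k=1: −1/(1!·0!·0!·0!·0!·4!) = -1/24
Σ = -1/24  ⇒  CG² = 96·(-1/24)² = 1/6
CG = −√(1/6) = -0.408248

-0.408248  (= −√(1/6))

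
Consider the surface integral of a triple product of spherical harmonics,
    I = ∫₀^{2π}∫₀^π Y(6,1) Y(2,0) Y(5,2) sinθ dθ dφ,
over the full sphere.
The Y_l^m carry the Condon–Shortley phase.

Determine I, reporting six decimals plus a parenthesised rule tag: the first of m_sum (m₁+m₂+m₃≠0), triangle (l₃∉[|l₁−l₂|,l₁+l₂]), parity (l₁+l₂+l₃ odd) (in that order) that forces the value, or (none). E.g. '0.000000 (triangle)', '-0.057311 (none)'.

0.000000 (m_sum)

m-sum = 1 + 0 + 2 = 3 ≠ 0 ⇒ I = 0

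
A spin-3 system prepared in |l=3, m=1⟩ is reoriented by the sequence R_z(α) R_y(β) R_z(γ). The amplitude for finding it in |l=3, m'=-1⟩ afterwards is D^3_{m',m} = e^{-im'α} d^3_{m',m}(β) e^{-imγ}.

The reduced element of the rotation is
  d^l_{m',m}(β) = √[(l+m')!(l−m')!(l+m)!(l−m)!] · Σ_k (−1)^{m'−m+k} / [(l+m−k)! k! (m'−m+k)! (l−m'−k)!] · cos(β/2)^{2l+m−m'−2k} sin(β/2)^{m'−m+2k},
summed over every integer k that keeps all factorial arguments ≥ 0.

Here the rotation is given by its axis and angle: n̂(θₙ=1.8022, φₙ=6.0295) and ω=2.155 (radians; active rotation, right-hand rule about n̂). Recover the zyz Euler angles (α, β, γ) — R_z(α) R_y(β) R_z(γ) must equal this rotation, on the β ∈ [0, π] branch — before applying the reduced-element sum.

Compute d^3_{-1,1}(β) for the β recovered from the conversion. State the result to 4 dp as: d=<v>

d=-0.4386

Axis–angle → zyz. n̂ = (sinθₙcosφₙ, sinθₙsinφₙ, cosθₙ) = (+0.942193, -0.244283, -0.229344), ω = 2.1550.
R = I cosω + sinω [n̂]ₓ + (1−cosω) n̂n̂ᵀ gives
  R = [+0.825804, -0.165797, -0.539035; -0.548412, -0.458948, -0.699007; -0.131496, +0.872856, -0.469927]
β = atan2(√(R₁₃²+R₂₃²), R₃₃) = 2.060004; α = atan2(R₂₃, R₁₃) mod 2π = 4.055493; γ = atan2(R₃₂, −R₃₁) mod 2π = 1.421270
d^3_{-1,1}(β=2.0600) via the finite sum:
Half-angle: c=0.514817, s=0.857300. N=√(2·24·24·2)=48.000000
k: max(0,(1)−(-1))=2 … min(3+(1),3−(-1))=4
  k=2: (−1)^0·48.0000/(8)·0.5148^4·0.8573^2 = +0.309763
  k=3: (−1)^1·48.0000/(6)·0.5148^2·0.8573^4 = -1.145321
  k=4: (−1)^2·48.0000/(48)·0.5148^0·0.8573^6 = +0.397006
d^3_{-1,1}(2.0600) = +0.309763 -1.145321 +0.397006 = -0.438553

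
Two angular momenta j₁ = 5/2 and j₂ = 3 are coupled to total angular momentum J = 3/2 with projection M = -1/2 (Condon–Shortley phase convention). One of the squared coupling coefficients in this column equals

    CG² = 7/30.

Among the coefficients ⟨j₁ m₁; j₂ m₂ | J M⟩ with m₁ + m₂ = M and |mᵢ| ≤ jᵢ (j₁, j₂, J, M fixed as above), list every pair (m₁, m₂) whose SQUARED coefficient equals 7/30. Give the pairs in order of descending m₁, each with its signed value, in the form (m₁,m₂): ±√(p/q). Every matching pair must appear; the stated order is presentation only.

(-3/2,1): −√(7/30)

Admissible pairs with m₁+m₂ = M = -1/2: (-5/2,2), (-3/2,1), (-1/2,0), (1/2,-1), (3/2,-2), (5/2,-3)
  (m₁,m₂)=(5/2,-3): CG² = 5/14, CG = +√(5/14)
  (m₁,m₂)=(3/2,-2): CG² = 1/21, CG = −√(1/21)
  (m₁,m₂)=(1/2,-1): CG² = 1/105, CG = −√(1/105)
  (m₁,m₂)=(-1/2,0): CG² = 4/35, CG = +√(4/35)
  (m₁,m₂)=(-3/2,1): CG² = 7/30, CG = −√(7/30)   ← matches the target
  (m₁,m₂)=(-5/2,2): CG² = 5/21, CG = +√(5/21)
Pairs with CG² = 7/30: (-3/2,1): −√(7/30)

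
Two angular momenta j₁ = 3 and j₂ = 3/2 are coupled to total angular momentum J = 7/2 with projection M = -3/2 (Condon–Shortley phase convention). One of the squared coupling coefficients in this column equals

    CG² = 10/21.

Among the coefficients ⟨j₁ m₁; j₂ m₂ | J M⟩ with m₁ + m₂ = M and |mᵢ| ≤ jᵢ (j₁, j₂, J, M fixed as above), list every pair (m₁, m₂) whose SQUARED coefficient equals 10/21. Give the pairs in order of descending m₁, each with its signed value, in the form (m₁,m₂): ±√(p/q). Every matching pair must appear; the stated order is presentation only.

(0,-3/2): +√(10/21)

Admissible pairs with m₁+m₂ = M = -3/2: (-3,3/2), (-2,1/2), (-1,-1/2), (0,-3/2)
  (m₁,m₂)=(0,-3/2): CG² = 10/21, CG = +√(10/21)   ← matches the target
  (m₁,m₂)=(-1,-1/2): CG² = 0/1, CG = 0
  (m₁,m₂)=(-2,1/2): CG² = 3/7, CG = −√(3/7)
  (m₁,m₂)=(-3,3/2): CG² = 2/21, CG = −√(2/21)
Pairs with CG² = 10/21: (0,-3/2): +√(10/21)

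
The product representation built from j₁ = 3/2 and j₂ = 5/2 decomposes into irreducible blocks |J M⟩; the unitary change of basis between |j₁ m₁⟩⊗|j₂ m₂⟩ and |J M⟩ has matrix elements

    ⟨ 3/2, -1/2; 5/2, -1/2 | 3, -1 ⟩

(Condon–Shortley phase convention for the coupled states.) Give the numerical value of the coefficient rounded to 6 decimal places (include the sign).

√[7·1!2!4!/8! · 1!2!2!3!2!4!] = √(48/5)
  +(−1)^0/∏(0,1,2,2,0,2)! = 1/8  (running 1/8)
  +(−1)^1/∏(1,0,1,1,1,3)! = -1/6  (running -1/24)
⟨..|..⟩ = √(48/5)·(-1/24) = -0.129099

-0.129099  (= −√(1/60))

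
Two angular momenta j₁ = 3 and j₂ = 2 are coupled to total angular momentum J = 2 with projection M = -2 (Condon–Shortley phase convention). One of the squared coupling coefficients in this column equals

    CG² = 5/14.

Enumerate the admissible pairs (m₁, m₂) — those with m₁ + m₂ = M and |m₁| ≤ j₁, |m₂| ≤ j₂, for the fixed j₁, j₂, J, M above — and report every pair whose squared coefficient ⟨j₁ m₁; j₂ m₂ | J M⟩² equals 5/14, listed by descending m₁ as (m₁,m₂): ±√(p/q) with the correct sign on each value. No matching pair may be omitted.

Admissible pairs with m₁+m₂ = M = -2: (-3,1), (-2,0), (-1,-1), (0,-2)
  (m₁,m₂)=(0,-2): CG² = 1/14, CG = +√(1/14)
  (m₁,m₂)=(-1,-1): CG² = 3/14, CG = −√(3/14)
  (m₁,m₂)=(-2,0): CG² = 5/14, CG = +√(5/14)   ← matches the target
  (m₁,m₂)=(-3,1): CG² = 5/14, CG = −√(5/14)   ← matches the target
Pairs with CG² = 5/14: (-2,0): +√(5/14); (-3,1): −√(5/14)

(-2,0): +√(5/14); (-3,1): −√(5/14)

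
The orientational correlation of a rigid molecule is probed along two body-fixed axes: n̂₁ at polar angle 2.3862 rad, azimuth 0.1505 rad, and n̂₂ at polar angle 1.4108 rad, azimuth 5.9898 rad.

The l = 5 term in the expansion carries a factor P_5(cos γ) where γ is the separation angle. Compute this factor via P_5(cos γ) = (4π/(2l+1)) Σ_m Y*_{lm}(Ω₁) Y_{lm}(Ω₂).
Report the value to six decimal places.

Addition theorem: P_5(cos γ) = (4π/11) Σ_m Y*_{lm}(Ω₁) Y_{lm}(Ω₂), m = −5…5:
  m=-5: Y*=(0.051313, 0.048043)  Y=(0.045127, 0.432894)  product (-0.018482, 0.024381)
  m=-4: Y*=(-0.194549, -0.133670)  Y=(0.085932, 0.204813)  product (0.010659, -0.051333)
  m=-3: Y*=(0.378130, 0.183358)  Y=(-0.163604, -0.197969)  product (-0.025564, -0.104856)
  m=-2: Y*=(-0.326738, -0.101430)  Y=(-0.202447, -0.134605)  product (0.052494, 0.064515)
  m=-1: Y*=(-0.113151, -0.017159)  Y=(0.199222, 0.060186)  product (-0.021509, -0.010228)
  m=+0: Y*=(0.374894, -0.000000)  Y=(0.247132, 0.000000)  product (0.092648, 0.000000)
  m=+1: Y*=(0.113151, -0.017159)  Y=(-0.199222, 0.060186)  product (-0.021509, 0.010228)
  m=+2: Y*=(-0.326738, 0.101430)  Y=(-0.202447, 0.134605)  product (0.052494, -0.064515)
  m=+3: Y*=(-0.378130, 0.183358)  Y=(0.163604, -0.197969)  product (-0.025564, 0.104856)
  m=+4: Y*=(-0.194549, 0.133670)  Y=(0.085932, -0.204813)  product (0.010659, 0.051333)
  m=+5: Y*=(-0.051313, 0.048043)  Y=(-0.045127, 0.432894)  product (-0.018482, -0.024381)
Σ over m = (0.087844, 0.000000); ×(4π/11) → (0.100353, 0.000000). Real part: 0.100353

0.100353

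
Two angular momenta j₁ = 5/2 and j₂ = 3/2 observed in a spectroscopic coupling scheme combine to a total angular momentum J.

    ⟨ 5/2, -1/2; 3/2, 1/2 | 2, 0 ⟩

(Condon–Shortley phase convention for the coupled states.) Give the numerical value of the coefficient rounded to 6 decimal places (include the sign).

-0.267261

√[5·2!3!1!/7! · 2!3!2!1!2!2!] = √(8/7)
  +(−1)^1/∏(1,1,2,1,1,0)! = -1/2  (running -1/2)
  +(−1)^2/∏(2,0,1,0,2,1)! = 1/4  (running -1/4)
⟨..|..⟩ = √(8/7)·(-1/4) = -0.267261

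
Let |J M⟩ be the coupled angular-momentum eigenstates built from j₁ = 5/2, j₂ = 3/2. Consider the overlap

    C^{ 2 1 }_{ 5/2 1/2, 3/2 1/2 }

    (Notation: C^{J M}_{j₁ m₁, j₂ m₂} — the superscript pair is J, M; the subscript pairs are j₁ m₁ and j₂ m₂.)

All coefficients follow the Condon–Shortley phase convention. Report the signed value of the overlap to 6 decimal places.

j₁+j₂−J=2  J+j₁−j₂=3  J−j₁+j₂=1  j₁+j₂+J+1=7
(j₁±m₁, j₂±m₂, J±M) = (3,2,2,1,3,1)
P² = 12/7
sum k=1..2:
  [1] −1/2 = -1/2
  [2] +1/12 = 1/12
S = -5/12
C² = P²·S² = 25/84 ; C = -0.545545

−√(25/84) ≈ -0.545545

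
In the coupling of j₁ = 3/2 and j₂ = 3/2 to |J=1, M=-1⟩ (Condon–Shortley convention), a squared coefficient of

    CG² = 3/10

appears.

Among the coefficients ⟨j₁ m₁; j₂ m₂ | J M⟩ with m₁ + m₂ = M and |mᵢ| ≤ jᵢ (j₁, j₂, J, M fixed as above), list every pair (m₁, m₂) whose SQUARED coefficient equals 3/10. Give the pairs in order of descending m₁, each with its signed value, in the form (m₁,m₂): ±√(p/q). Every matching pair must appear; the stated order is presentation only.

(1/2,-3/2): +√(3/10); (-3/2,1/2): +√(3/10)

Admissible pairs with m₁+m₂ = M = -1: (-3/2,1/2), (-1/2,-1/2), (1/2,-3/2)
  (m₁,m₂)=(1/2,-3/2): CG² = 3/10, CG = +√(3/10)   ← matches the target
  (m₁,m₂)=(-1/2,-1/2): CG² = 2/5, CG = −√(2/5)
  (m₁,m₂)=(-3/2,1/2): CG² = 3/10, CG = +√(3/10)   ← matches the target
Pairs with CG² = 3/10: (1/2,-3/2): +√(3/10); (-3/2,1/2): +√(3/10)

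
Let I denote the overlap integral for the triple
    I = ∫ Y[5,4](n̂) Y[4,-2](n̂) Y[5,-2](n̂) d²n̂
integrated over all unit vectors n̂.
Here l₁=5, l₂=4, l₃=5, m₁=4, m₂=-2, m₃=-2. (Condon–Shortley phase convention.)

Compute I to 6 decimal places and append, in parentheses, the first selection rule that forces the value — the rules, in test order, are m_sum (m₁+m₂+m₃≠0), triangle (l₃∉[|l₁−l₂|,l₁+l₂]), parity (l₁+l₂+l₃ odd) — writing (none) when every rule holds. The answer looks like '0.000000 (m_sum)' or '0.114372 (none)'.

0.118854 (none)

m-sum 0 ✓  L=14 even ✓  1≤5≤9 ✓
Π(2lᵢ+1) = 11×9×11 = 1089
triangle coeff Δ(5,4,5) = 1/3153150
Σ_t [0,4]: t=0:+1/69120 t=1:−1/1728 t=2:+1/576 t=3:−1/1728 t=4:+1/69120 = 7/11520
(3j)²=2/143 [(5 4 5; 0 0 0)], sign=-1
Σ_t [0,1]: t=0:+1/11520 t=1:−1/25920 = 1/20736
(3j)²=5/429 [(5 4 5; 4 -2 -2)], sign=-1
⇒ 4πI² = 30/169
I = (+1)√(30/169/(4π)) = 0.11885360
No selection rule forces the value: the integral is nonzero (none).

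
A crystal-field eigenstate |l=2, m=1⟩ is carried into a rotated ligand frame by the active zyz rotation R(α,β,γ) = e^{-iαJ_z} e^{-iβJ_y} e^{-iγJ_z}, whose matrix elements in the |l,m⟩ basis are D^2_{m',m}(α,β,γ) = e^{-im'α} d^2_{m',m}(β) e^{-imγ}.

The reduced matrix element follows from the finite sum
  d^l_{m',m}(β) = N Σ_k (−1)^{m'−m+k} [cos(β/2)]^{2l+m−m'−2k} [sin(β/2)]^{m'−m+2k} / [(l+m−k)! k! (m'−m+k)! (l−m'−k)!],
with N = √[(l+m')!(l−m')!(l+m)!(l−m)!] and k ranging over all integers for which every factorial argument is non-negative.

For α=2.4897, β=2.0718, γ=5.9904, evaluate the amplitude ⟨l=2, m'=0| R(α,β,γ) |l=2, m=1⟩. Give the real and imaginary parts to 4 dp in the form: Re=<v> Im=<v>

Re=-0.4940 Im=-0.1489

D^2_{0,1}(2.4897,2.0718,5.9904) = e^{-i·0·2.4897}·d^2_{0,1}(2.0718)·e^{-i·1·5.9904}. Compute d first:
c=cos(2.071800/2)=0.509752, s=sin(2.071800/2)=0.860321; N=√[2·2·6·1]=4.898979
Admissible k: 1..2 (factorial args all ≥0)
  k=1: (−1)^0·4.8990/(2)·0.5098^3·0.8603^1 = +0.279134
  k=2: (−1)^1·4.8990/(2)·0.5098^1·0.8603^3 = -0.795091
d^2_{0,1}(2.0718) = +0.279134 -0.795091 = -0.515957
D = (+1.000000+0.000000i)·(-0.515957)·(+0.957444+0.288620i) = -0.494000-0.148916i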